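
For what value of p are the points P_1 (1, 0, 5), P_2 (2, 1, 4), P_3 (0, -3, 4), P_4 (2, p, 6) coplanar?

3

Coplanarity ⇔ det[P_1P_2; P_1P_3; P_1P_4] = 0.
Expanding, this is linear in p: (2)p + (-6) = 0.
So p = 3.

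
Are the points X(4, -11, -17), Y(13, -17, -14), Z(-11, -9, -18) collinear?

XY = (9, -6, 3), XZ = (-15, 2, -1).
Comparing components 3 and 1: (3)(-15) − (9)(-1) = -36 ≠ 0, so XY and XZ are not parallel and the points are not collinear.

No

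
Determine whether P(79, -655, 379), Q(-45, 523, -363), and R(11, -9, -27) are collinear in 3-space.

PQ = (-124, 1178, -742), PR = (-68, 646, -406).
Comparing components 2 and 3: (1178)(-406) − (-742)(646) = 1064 ≠ 0, so PQ and PR are not parallel and the points are not collinear.

No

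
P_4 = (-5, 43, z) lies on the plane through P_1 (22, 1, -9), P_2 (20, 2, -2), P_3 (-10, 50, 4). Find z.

Coplanarity requires P_1P_2 · (P_1P_3 × P_1P_4) = 0.
P_1P_2 = (-2, 1, 7), P_1P_3 = (-32, 49, 13); the triple product is linear in z with coefficient -66 and constant term 0.
Setting it to zero: z = 0.

0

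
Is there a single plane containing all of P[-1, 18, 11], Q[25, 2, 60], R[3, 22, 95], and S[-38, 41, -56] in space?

Yes

With P as base: PQ = (26, -16, 49), PR = (4, 4, 84), PS = (-37, 23, -67).
PR × PS = (-2200, -2840, 240).
PQ · (PR × PS) = 0.
The scalar triple product vanishes, so the four points are coplanar.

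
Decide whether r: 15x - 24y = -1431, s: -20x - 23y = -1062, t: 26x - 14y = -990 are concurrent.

Yes

Lines aᵢx + bᵢy = cᵢ with pairwise distinct directions are concurrent exactly when det[aᵢ bᵢ cᵢ] = 0.
Here the determinant is 0.
It vanishes, so the lines are concurrent at (-9, 54).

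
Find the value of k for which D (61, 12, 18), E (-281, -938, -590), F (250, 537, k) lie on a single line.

354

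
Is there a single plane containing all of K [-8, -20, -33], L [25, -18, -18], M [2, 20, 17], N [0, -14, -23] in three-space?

Yes

A normal to the plane through K, L, M is n = KL × KM = (-500, -1500, 1300).
The plane has equation n·P = -8900. For N: n·N = -8900.
Equal, so N lies in the plane and all four are coplanar.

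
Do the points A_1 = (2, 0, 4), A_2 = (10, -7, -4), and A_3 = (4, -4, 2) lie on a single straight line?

No

A_1A_2 = (8, -7, -8), A_1A_3 = (2, -4, -2).
A_1A_2 × A_1A_3 = (-18, 0, -18).
The cross product is nonzero, so the points do not lie on one line.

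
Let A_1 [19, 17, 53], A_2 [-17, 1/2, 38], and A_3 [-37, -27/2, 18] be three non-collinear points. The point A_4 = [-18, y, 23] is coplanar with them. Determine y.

-6

A normal to the plane is n = A_1A_2 × A_1A_3 = (120, -420, 174).
A_4 lies in the plane iff n · A_1A_4 = 0.
This gives (-420)y + (-2520) = 0, so y = -6.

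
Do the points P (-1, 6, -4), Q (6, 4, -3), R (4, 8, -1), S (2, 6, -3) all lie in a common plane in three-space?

Yes

A normal to the plane through P, Q, R is n = PQ × PR = (-8, -16, 24).
The plane has equation n·X = -184. For S: n·S = -184.
Equal, so S lies in the plane and all four are coplanar.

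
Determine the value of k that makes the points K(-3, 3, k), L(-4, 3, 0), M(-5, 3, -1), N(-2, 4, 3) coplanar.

1

Coplanarity ⇔ det[KL; KM; KN] = 0.
Expanding, this is linear in k: (1)k + (-1) = 0.
So k = 1.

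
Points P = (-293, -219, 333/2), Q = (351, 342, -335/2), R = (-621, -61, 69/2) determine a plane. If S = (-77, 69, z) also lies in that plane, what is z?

-27/2

The plane through P, Q, R has equation −21280x + 194560y + 285760z = 11205440.
Substituting S: (285760)z + (15063200) = 11205440, so z = -27/2.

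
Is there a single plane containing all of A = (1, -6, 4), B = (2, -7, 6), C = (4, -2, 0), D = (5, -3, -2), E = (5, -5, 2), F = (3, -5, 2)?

The plane through A, B, C has normal n = AB × AC = (-4, 10, 7) and equation n·P = -36.
Checking the remaining points: n·D = -64, n·E = -56, n·F = -48.
Since n·D = -64 ≠ -36, D is off the plane and the points are not all coplanar.

No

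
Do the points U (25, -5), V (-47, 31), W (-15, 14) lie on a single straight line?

No

UV = (-72, 36), UW = (-40, 19).
det[UV; UW] = (-72)(19) − (36)(-40) = 72.
The determinant is nonzero, so they are not collinear.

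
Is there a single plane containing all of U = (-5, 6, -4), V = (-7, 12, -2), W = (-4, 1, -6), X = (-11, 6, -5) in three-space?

No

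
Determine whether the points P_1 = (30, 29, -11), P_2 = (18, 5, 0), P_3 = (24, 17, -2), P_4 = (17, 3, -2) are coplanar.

Yes

The four points are coplanar iff the 3×3 determinant with rows P_1P_2, P_1P_3, P_1P_4 is zero.
Rows: (-12, -24, 11), (-6, -12, 9), (-13, -26, 9).
Expanding along the first row: (-12)(126) − (-24)(63) + (11)(0) = 0.
Zero determinant ⇒ coplanar.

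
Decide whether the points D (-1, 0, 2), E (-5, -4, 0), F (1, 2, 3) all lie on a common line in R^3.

Yes

DE = (-4, -4, -2), DF = (2, 2, 1).
DE × DF = (0, 0, 0).
The cross product vanishes, so the three points are collinear.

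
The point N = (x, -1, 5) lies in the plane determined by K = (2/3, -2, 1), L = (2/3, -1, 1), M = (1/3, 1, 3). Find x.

0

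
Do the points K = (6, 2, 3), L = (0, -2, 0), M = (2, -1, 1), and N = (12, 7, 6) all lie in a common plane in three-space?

A normal to the plane through K, L, M is n = KL × KM = (-1, 0, 2).
The plane has equation n·P = 0. For N: n·N = 0.
Equal, so N lies in the plane and all four are coplanar.

Yes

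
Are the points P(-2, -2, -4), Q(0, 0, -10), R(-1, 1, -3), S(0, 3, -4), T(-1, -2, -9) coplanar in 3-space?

The plane through P, Q, R has normal n = PQ × PR = (20, -8, 4) and equation n·X = -40.
Checking the remaining points: n·S = -40, n·T = -40.
All equal -40, so all 5 points lie in one plane.

Yes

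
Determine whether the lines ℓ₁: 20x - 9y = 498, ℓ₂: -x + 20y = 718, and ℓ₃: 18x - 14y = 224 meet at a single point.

Lines aᵢx + bᵢy = cᵢ with pairwise distinct directions are concurrent exactly when det[aᵢ bᵢ cᵢ] = 0.
Here the determinant is 0.
It vanishes, so the lines are concurrent at (42, 38).

Yes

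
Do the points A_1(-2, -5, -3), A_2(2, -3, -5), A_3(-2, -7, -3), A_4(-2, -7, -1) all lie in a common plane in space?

With A_1 as base: A_1A_2 = (4, 2, -2), A_1A_3 = (0, -2, 0), A_1A_4 = (0, -2, 2).
A_1A_3 × A_1A_4 = (-4, 0, 0).
A_1A_2 · (A_1A_3 × A_1A_4) = -16.
Since -16 ≠ 0, the four points are not coplanar.

No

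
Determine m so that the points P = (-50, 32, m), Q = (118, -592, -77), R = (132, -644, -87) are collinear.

43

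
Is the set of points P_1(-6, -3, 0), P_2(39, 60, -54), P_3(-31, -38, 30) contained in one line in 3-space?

Yes

P_1P_2 = (45, 63, -54), P_1P_3 = (-25, -35, 30).
P_1P_2 × P_1P_3 = (0, 0, 0).
The cross product vanishes, so the three points are collinear.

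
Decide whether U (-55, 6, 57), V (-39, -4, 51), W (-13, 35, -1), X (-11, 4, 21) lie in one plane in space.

With U as base: UV = (16, -10, -6), UW = (42, 29, -58), UX = (44, -2, -36).
UW × UX = (-1160, -1040, -1360).
UV · (UW × UX) = 0.
The scalar triple product vanishes, so the four points are coplanar.

Yes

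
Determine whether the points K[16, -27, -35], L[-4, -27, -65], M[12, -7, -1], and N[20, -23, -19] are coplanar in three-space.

No

With K as base: KL = (-20, 0, -30), KM = (-4, 20, 34), KN = (4, 4, 16).
KM × KN = (184, 200, -96).
KL · (KM × KN) = -800.
Since -800 ≠ 0, the four points are not coplanar.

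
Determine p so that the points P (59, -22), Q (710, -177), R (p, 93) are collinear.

Collinearity: (R − P) must be parallel to (Q − P) = (651, -155).
Cross-multiplying the components: (p − 59)·(-155) = (115)·(651).
Solving gives p = -424.

-424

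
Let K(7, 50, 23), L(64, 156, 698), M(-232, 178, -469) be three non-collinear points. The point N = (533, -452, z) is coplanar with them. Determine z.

206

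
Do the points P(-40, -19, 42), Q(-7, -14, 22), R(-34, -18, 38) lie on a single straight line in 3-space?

No

PQ = (33, 5, -20), PR = (6, 1, -4).
Comparing components 3 and 1: (-20)(6) − (33)(-4) = 12 ≠ 0, so PQ and PR are not parallel and the points are not collinear.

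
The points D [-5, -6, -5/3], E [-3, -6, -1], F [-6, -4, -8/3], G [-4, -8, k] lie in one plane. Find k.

-2/3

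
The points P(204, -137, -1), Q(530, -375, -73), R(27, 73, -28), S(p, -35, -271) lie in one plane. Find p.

432

Normal to plane PQR: n = (21546, 21546, 26334); plane equation n·X = 1417248.
Requiring n·S = 1417248: (21546)p + (-7890624) = 1417248.
So p = 432.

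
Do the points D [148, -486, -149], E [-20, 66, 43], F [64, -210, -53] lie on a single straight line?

Yes

DE = (-168, 552, 192), DF = (-84, 276, 96).
Each component of DF is 1/2 times the corresponding component of DE, so DF = 1/2·DE and the points are collinear.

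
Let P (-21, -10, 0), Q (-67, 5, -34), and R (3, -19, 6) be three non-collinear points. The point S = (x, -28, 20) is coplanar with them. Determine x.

29

Coplanarity requires PQ · (PR × PS) = 0.
PQ = (-46, 15, -34), PR = (24, -9, 6); the triple product is linear in x with coefficient -216 and constant term 6264.
Setting it to zero: x = 29.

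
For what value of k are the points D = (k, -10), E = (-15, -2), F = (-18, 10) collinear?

The three points are collinear iff det[DE; DF] = 0.
This determinant is linear in k: (-12)k + (-156) = 0, so k = -13.

-13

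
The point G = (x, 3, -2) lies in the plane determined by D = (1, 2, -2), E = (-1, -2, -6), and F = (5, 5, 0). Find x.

The plane through D, E, F has equation 4x − 12y + 10z = -40.
Substituting G: (4)x + (-56) = -40, so x = 4.

4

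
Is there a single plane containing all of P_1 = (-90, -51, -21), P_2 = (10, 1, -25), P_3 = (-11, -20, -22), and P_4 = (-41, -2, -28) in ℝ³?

Yes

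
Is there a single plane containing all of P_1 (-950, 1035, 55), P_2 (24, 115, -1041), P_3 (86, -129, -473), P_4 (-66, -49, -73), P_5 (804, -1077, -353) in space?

No

The plane through P_1, P_2, P_3 has normal n = P_1P_2 × P_1P_3 = (-789984, -621184, -180616) and equation n·P = 97625480.
Checking the remaining points: n·P_4 = 95761928, n·P_5 = 97625480.
Since n·P_4 = 95761928 ≠ 97625480, P_4 is off the plane and the points are not all coplanar.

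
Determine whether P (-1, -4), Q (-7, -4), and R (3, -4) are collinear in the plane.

Yes

PQ = (-6, 0), PR = (4, 0).
Twice the signed area of △PQR is (-6)(0) − (0)(4) = 0.
The triangle is degenerate (zero area), so the points are collinear.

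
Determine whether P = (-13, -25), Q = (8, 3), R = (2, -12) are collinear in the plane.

PQ = (21, 28), PR = (15, 13).
Twice the signed area of △PQR is (21)(13) − (28)(15) = -147.
The area is nonzero, so the three points are not collinear.

No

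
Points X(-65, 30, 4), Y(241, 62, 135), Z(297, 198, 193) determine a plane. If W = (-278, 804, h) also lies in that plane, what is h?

121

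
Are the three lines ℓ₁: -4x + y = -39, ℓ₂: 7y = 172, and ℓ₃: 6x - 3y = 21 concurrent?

Intersecting ℓ₁ and ℓ₂: solving the 2×2 system gives (x, y) = (445/28, 172/7).
Substitute into ℓ₃: (6)(445/28) + (-3)(172/7) = 303/14.
But ℓ₃ requires 21 ≠ 303/14, so the three lines have no common point.

No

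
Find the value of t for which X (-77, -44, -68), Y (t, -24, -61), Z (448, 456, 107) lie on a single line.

-56

Direction XZ = (525, 500, 175). From the y-coordinate of Y, the parameter along the line is τ = (-24 − (-44))/500 = 1/25.
Then t = (-77) + 1/25·(525) = -56.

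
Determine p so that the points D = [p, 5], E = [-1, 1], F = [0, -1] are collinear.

-3

The three points are collinear iff det[DE; DF] = 0.
This determinant is linear in p: (2)p + (6) = 0, so p = -3.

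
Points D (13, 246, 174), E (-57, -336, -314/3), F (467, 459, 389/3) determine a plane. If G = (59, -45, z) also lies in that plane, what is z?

Coplanarity requires DE · (DF × DG) = 0.
DE = (-70, -582, -836/3), DF = (454, 213, -133/3); the triple product is linear in z with coefficient 249318 and constant term -1745226.
Setting it to zero: z = 7.

7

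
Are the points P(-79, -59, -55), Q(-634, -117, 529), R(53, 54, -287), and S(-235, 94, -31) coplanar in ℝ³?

No

The four points are coplanar iff the 3×3 determinant with rows PQ, PR, PS is zero.
Rows: (-555, -58, 584), (132, 113, -232), (-156, 153, 24).
Expanding along the first row: (-555)(38208) − (-58)(-33024) + (584)(37824) = -1031616.
Nonzero ⇒ not coplanar.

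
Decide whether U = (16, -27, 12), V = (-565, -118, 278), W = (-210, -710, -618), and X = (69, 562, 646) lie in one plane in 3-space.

No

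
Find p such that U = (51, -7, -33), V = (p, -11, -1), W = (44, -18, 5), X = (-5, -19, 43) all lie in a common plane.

23

Normal to plane UWX: n = (-380, -1596, -532); plane equation n·P = 9348.
Requiring n·V = 9348: (-380)p + (18088) = 9348.
So p = 23.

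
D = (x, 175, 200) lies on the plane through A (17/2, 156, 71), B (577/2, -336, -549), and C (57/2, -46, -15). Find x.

-123/2

Coplanarity requires AB · (AC × AD) = 0.
AB = (280, -492, -620), AC = (20, -202, -86); the triple product is linear in x with coefficient -82928 and constant term -5100072.
Setting it to zero: x = -123/2.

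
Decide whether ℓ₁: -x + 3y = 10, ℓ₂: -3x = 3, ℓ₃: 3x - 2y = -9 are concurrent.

Intersecting ℓ₁ and ℓ₂: solving the 2×2 system gives (x, y) = (-1, 3).
Substitute into ℓ₃: (3)(-1) + (-2)(3) = -9.
This equals -9, so (-1, 3) lies on all three lines and they are concurrent.

Yes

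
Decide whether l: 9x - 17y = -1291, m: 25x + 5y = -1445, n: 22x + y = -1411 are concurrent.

Yes

Lines aᵢx + bᵢy = cᵢ with pairwise distinct directions are concurrent exactly when det[aᵢ bᵢ cᵢ] = 0.
Here the determinant is 0.
It vanishes, so the lines are concurrent at (-66, 41).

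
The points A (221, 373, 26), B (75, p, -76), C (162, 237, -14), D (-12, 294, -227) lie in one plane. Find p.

51

Normal to plane ACD: n = (31248, -5607, -27027); plane equation n·P = 4111695.
Requiring n·B = 4111695: (-5607)p + (4397652) = 4111695.
So p = 51.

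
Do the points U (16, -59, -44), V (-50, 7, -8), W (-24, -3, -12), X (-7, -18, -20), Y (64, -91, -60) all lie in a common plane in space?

Yes

The plane through U, V, W has normal n = UV × UW = (96, 672, -1056) and equation n·P = 8352.
Checking the remaining points: n·X = 8352, n·Y = 8352.
All equal 8352, so all 5 points lie in one plane.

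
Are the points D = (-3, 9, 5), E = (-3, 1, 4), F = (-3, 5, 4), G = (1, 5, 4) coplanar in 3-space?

No

With D as base: DE = (0, -8, -1), DF = (0, -4, -1), DG = (4, -4, -1).
DF × DG = (0, -4, 16).
DE · (DF × DG) = 16.
Since 16 ≠ 0, the four points are not coplanar.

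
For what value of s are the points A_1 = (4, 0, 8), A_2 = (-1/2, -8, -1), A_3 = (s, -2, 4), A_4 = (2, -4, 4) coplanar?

Normal to plane A_1A_2A_4: n = (-4, 0, 2); plane equation n·P = 0.
Requiring n·A_3 = 0: (-4)s + (8) = 0.
So s = 2.

2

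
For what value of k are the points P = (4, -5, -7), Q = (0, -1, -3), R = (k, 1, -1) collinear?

Collinearity requires PQ × PR = 0; each component is linear in k.
The y-component gives (4)k + (8) = 0, so k = -2.
The remaining components then also vanish.

-2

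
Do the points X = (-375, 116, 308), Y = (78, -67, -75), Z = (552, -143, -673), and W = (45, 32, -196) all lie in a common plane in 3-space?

With X as base: XY = (453, -183, -383), XZ = (927, -259, -981), XW = (420, -84, -504).
XZ × XW = (48132, 55188, 30912).
XY · (XZ × XW) = -134904.
Since -134904 ≠ 0, the four points are not coplanar.

No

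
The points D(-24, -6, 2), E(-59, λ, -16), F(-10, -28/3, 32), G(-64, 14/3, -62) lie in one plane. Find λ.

The points are coplanar iff DE · (DF × DG) = 0.
Expanding, this is linear in λ: (-304)λ + (4864/3) = 0.
So λ = 16/3.

16/3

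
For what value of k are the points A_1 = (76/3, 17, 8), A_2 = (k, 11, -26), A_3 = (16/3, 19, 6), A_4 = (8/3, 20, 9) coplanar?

Normal to plane A_1A_3A_4: n = (8, 196/3, -44/3); plane equation n·P = 1196.
Requiring n·A_2 = 1196: (8)k + (1100) = 1196.
So k = 12.

12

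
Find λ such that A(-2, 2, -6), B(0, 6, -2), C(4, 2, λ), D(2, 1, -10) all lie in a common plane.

-10

Coplanarity ⇔ det[AB; AC; AD] = 0.
Expanding, this is linear in λ: (18)λ + (180) = 0.
So λ = -10.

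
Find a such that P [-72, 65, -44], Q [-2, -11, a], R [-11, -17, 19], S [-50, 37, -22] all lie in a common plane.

20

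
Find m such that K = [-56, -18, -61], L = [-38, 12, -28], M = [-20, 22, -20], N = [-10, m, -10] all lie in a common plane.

32

The points are coplanar iff KL · (KM × KN) = 0.
Expanding, this is linear in m: (450)m + (-14400) = 0.
So m = 32.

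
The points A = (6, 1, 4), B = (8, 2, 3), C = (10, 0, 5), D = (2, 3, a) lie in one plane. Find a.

2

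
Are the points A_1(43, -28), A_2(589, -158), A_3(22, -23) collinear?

Yes

A_1A_2 = (546, -130), A_1A_3 = (-21, 5).
Twice the signed area of △A_1A_2A_3 is (546)(5) − (-130)(-21) = 0.
The triangle is degenerate (zero area), so the points are collinear.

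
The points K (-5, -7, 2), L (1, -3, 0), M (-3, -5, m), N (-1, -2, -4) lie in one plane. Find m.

0

Normal to plane KLN: n = (-14, 28, 14); plane equation n·P = -98.
Requiring n·M = -98: (14)m + (-98) = -98.
So m = 0.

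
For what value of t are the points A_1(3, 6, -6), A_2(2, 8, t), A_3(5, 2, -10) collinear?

-4

Direction A_1A_3 = (2, -4, -4). From the x-coordinate of A_2, the parameter along the line is τ = (2 − 3)/2 = -1/2.
Then t = (-6) + (-1/2)·(-4) = -4.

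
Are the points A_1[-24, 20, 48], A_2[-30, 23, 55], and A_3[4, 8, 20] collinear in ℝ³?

A_1A_2 = (-6, 3, 7), A_1A_3 = (28, -12, -28).
Comparing components 3 and 1: (7)(28) − (-6)(-28) = 28 ≠ 0, so A_1A_2 and A_1A_3 are not parallel and the points are not collinear.

No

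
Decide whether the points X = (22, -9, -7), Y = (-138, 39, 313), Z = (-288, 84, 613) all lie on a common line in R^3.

Yes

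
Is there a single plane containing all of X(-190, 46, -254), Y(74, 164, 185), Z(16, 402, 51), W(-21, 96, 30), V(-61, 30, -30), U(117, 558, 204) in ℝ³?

No

The plane through X, Y, Z has normal n = XY × XZ = (-120294, 9914, 69676) and equation n·P = 5614200.
Checking the remaining points: n·W = 5568198, n·V = 5545074, n·U = 5671518.
Since n·W = 5568198 ≠ 5614200, W is off the plane and the points are not all coplanar.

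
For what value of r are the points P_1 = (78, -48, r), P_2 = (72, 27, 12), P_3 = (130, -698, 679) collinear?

Collinearity requires P_1P_2 × P_1P_3 = 0; each component is linear in r.
The x-component gives (-725)r + (58725) = 0, so r = 81.
The remaining components then also vanish.

81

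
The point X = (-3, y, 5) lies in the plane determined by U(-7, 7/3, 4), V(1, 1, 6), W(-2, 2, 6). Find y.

Coplanarity requires UV · (UW × UX) = 0.
UV = (8, -4/3, 2), UW = (5, -1/3, 2); the triple product is linear in y with coefficient -6 and constant term 10.
Setting it to zero: y = 5/3.

5/3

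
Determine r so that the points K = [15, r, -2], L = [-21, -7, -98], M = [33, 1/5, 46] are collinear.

Direction LM = (54, 36/5, 144). From the x-coordinate of K, the parameter along the line is τ = (15 − (-21))/54 = 2/3.
Then r = (-7) + 2/3·(36/5) = -11/5.

-11/5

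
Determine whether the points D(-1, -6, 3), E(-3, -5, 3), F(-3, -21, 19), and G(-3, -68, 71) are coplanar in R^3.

A normal to the plane through D, E, F is n = DE × DF = (16, 32, 32).
The plane has equation n·P = -112. For G: n·G = 48.
48 ≠ -112, so G is off the plane.

No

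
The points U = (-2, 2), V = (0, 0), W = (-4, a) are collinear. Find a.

4

Collinearity: (W − U) must be parallel to (V − U) = (2, -2).
Cross-multiplying the components: (a − 2)·(2) = (-2)·(-2).
Solving gives a = 4.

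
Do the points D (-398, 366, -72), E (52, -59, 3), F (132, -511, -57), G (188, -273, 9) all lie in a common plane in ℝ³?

Yes

The four points are coplanar iff the 3×3 determinant with rows DE, DF, DG is zero.
Rows: (450, -425, 75), (530, -877, 15), (586, -639, 81).
Expanding along the first row: (450)(-61452) − (-425)(34140) + (75)(175252) = 0.
Zero determinant ⇒ coplanar.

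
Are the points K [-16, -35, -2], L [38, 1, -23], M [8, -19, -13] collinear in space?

No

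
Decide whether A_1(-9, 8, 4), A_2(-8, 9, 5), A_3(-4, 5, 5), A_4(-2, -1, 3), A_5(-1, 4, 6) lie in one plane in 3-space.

Yes

The plane through A_1, A_2, A_3 has normal n = A_1A_2 × A_1A_3 = (4, 4, -8) and equation n·P = -36.
Checking the remaining points: n·A_4 = -36, n·A_5 = -36.
All equal -36, so all 5 points lie in one plane.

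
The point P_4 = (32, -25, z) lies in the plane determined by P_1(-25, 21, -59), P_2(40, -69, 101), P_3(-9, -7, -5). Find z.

-1

The plane through P_1, P_2, P_3 has equation −380x − 950y − 380z = 11970.
Substituting P_4: (-380)z + (11590) = 11970, so z = -1.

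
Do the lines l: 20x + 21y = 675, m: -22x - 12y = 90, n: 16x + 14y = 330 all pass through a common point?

Intersecting l and m: solving the 2×2 system gives (x, y) = (-45, 75).
Substitute into n: (16)(-45) + (14)(75) = 330.
This equals 330, so (-45, 75) lies on all three lines and they are concurrent.

Yes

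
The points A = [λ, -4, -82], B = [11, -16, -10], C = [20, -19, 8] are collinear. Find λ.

-25

Direction BC = (9, -3, 18). From the y-coordinate of A, the parameter along the line is τ = (-4 − (-16))/(-3) = -4.
Then λ = 11 + (-4)·(9) = -25.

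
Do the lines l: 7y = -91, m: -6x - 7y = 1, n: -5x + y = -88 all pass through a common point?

Yes

Intersecting l and m: solving the 2×2 system gives (x, y) = (15, -13).
Substitute into n: (-5)(15) + (1)(-13) = -88.
This equals -88, so (15, -13) lies on all three lines and they are concurrent.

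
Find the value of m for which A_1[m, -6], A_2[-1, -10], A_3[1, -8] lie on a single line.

The three points are collinear iff det[A_1A_2; A_1A_3] = 0.
This determinant is linear in m: (-2)m + (6) = 0, so m = 3.

3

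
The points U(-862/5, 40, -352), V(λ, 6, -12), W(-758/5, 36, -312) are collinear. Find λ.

22/5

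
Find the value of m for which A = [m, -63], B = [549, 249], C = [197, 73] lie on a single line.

-75

The three points are collinear iff det[AB; AC] = 0.
This determinant is linear in m: (176)m + (13200) = 0, so m = -75.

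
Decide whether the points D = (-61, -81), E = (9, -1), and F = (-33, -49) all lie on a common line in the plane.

DE = (70, 80), DF = (28, 32).
det[DE; DF] = (70)(32) − (80)(28) = 0.
The determinant is zero, so the points are collinear.

Yes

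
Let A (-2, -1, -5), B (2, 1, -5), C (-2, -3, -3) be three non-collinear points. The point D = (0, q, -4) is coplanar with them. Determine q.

-1

A normal to the plane is n = AB × AC = (4, -8, -8).
D lies in the plane iff n · AD = 0.
This gives (-8)q + (-8) = 0, so q = -1.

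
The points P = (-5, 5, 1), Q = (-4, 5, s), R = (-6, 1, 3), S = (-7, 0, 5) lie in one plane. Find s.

-1

Coplanarity ⇔ det[PQ; PR; PS] = 0.
Expanding, this is linear in s: (-3)s + (-3) = 0.
So s = -1.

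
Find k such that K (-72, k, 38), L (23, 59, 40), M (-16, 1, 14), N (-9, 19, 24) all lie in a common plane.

The points are coplanar iff KL · (KM × KN) = 0.
Expanding, this is linear in k: (-208)k + (1040) = 0.
So k = 5.

5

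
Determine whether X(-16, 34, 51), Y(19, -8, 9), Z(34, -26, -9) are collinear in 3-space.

Yes

XY = (35, -42, -42), XZ = (50, -60, -60).
XY × XZ = (0, 0, 0).
The cross product vanishes, so the three points are collinear.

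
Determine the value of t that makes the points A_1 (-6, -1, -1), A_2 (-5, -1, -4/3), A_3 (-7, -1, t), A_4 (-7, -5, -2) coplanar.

-2/3

Normal to plane A_1A_2A_4: n = (-4/3, 4/3, -4); plane equation n·P = 32/3.
Requiring n·A_3 = 32/3: (-4)t + (8) = 32/3.
So t = -2/3.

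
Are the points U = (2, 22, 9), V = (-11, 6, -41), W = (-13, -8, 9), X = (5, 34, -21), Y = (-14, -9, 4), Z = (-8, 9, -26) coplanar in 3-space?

The plane through U, V, W has normal n = UV × UW = (-1500, 750, 150) and equation n·P = 14850.
Checking the remaining points: n·X = 14850, n·Y = 14850, n·Z = 14850.
All equal 14850, so all 6 points lie in one plane.

Yes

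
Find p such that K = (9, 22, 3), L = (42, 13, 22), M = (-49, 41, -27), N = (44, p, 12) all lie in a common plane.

Coplanarity ⇔ det[KL; KM; KN] = 0.
Expanding, this is linear in p: (-112)p + (224) = 0.
So p = 2.

2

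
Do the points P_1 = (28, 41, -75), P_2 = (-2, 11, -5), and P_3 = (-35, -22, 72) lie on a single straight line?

Yes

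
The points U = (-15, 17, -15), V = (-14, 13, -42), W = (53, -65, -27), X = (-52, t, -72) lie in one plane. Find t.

55

Normal to plane UVW: n = (-2166, -1824, 190); plane equation n·P = -1368.
Requiring n·X = -1368: (-1824)t + (98952) = -1368.
So t = 55.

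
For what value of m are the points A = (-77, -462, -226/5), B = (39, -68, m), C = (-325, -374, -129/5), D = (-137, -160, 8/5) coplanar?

Coplanarity ⇔ det[AB; AC; AD] = 0.
Expanding, this is linear in m: (-69616)m + (765776) = 0.
So m = 11.

11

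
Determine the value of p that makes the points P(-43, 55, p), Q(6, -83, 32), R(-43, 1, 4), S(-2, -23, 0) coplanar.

The points are coplanar iff PQ · (PR × PS) = 0.
Expanding, this is linear in p: (2268)p + (63504) = 0.
So p = -28.

-28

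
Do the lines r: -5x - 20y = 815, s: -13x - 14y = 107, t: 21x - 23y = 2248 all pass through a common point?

Lines aᵢx + bᵢy = cᵢ with pairwise distinct directions are concurrent exactly when det[aᵢ bᵢ cᵢ] = 0.
Here the determinant is -1070.
Nonzero, so no common point exists.

No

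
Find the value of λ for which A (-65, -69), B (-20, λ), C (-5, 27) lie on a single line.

Collinearity: (B − A) must be parallel to (C − A) = (60, 96).
Cross-multiplying the components: (λ − (-69))·(60) = (45)·(96).
Solving gives λ = 3.

3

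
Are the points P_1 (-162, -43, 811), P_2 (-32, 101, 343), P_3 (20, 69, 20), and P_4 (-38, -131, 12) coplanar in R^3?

The four points are coplanar iff the 3×3 determinant with rows P_1P_2, P_1P_3, P_1P_4 is zero.
Rows: (130, 144, -468), (182, 112, -791), (124, -88, -799).
Expanding along the first row: (130)(-159096) − (144)(-47334) + (-468)(-29904) = 128688.
Nonzero ⇒ not coplanar.

No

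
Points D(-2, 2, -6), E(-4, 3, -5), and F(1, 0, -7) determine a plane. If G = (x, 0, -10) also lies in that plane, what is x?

A normal to the plane is n = DE × DF = (1, 1, 1).
G lies in the plane iff n · DG = 0.
This gives (1)x + (-4) = 0, so x = 4.

4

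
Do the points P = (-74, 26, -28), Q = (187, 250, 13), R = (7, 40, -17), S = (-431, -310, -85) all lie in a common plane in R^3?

The four points are coplanar iff the 3×3 determinant with rows PQ, PR, PS is zero.
Rows: (261, 224, 41), (81, 14, 11), (-357, -336, -57).
Expanding along the first row: (261)(2898) − (224)(-690) + (41)(-22218) = 0.
Zero determinant ⇒ coplanar.

Yes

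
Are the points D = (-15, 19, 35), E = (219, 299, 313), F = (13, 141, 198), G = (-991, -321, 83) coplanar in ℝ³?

With D as base: DE = (234, 280, 278), DF = (28, 122, 163), DG = (-976, -340, 48).
DF × DG = (61276, -160432, 109552).
DE · (DF × DG) = -126920.
Since -126920 ≠ 0, the four points are not coplanar.

No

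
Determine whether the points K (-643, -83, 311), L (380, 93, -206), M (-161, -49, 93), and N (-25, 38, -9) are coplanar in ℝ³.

The four points are coplanar iff the 3×3 determinant with rows KL, KM, KN is zero.
Rows: (1023, 176, -517), (482, 34, -218), (618, 121, -320).
Expanding along the first row: (1023)(15498) − (176)(-19516) + (-517)(37310) = 0.
Zero determinant ⇒ coplanar.

Yes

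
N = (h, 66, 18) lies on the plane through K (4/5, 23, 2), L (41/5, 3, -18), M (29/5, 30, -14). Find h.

Coplanarity requires KL · (KM × KN) = 0.
KL = (37/5, -20, -20), KM = (5, 7, -16); the triple product is linear in h with coefficient 460 and constant term 2852.
Setting it to zero: h = -31/5.

-31/5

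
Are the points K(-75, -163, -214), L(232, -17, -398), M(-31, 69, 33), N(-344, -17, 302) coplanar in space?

The four points are coplanar iff the 3×3 determinant with rows KL, KM, KN is zero.
Rows: (307, 146, -184), (44, 232, 247), (-269, 146, 516).
Expanding along the first row: (307)(83650) − (146)(89147) + (-184)(68832) = 0.
Zero determinant ⇒ coplanar.

Yes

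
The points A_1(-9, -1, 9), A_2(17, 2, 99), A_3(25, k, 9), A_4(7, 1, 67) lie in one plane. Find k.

Coplanarity ⇔ det[A_1A_2; A_1A_3; A_1A_4] = 0.
Expanding, this is linear in k: (68)k + (272) = 0.
So k = -4.

-4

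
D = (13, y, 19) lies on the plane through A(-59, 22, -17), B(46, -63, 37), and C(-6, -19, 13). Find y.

A normal to the plane is n = AB × AC = (-336, -288, 200).
D lies in the plane iff n · AD = 0.
This gives (-288)y + (-10656) = 0, so y = -37.

-37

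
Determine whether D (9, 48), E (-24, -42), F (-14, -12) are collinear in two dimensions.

No

DE = (-33, -90), DF = (-23, -60).
If collinear, DF would be a scalar multiple of DE. But (-33)·(-60) ≠ (-90)·(-23) (difference -90), so they are not parallel; the points are not collinear.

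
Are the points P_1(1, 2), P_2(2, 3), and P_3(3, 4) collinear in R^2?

Yes

P_1P_2 = (1, 1), P_1P_3 = (2, 2).
Twice the signed area of △P_1P_2P_3 is (1)(2) − (1)(2) = 0.
The triangle is degenerate (zero area), so the points are collinear.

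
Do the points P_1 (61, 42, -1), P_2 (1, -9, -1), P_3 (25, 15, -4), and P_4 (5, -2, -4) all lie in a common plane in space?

The four points are coplanar iff the 3×3 determinant with rows P_1P_2, P_1P_3, P_1P_4 is zero.
Rows: (-60, -51, 0), (-36, -27, -3), (-56, -44, -3).
Expanding along the first row: (-60)(-51) − (-51)(-60) + (0)(72) = 0.
Zero determinant ⇒ coplanar.

Yes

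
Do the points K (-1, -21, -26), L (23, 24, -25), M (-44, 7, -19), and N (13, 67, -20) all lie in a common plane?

No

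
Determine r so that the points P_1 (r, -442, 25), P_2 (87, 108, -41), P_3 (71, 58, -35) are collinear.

-89

Direction P_2P_3 = (-16, -50, 6). From the y-coordinate of P_1, the parameter along the line is τ = (-442 − 108)/(-50) = 11.
Then r = 87 + 11·(-16) = -89.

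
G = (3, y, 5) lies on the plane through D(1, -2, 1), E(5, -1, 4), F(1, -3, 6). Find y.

The plane through D, E, F has equation 8x − 20y − 4z = 44.
Substituting G: (-20)y + (4) = 44, so y = -2.

-2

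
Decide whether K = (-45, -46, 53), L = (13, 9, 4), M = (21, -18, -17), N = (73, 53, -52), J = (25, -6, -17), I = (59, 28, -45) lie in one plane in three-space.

Yes

The plane through K, L, M has normal n = KL × KM = (-2478, 826, -2006) and equation n·P = -32804.
Checking the remaining points: n·N = -32804, n·J = -32804, n·I = -32804.
All equal -32804, so all 6 points lie in one plane.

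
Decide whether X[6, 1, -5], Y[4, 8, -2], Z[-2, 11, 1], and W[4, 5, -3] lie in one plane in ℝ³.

Yes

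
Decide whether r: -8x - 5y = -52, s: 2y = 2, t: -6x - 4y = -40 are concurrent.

Lines aᵢx + bᵢy = cᵢ with pairwise distinct directions are concurrent exactly when det[aᵢ bᵢ cᵢ] = 0.
Here the determinant is 12.
Nonzero, so no common point exists.

No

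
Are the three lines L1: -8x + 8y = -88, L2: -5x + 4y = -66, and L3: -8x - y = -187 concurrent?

Yes

Intersecting L1 and L2: solving the 2×2 system gives (x, y) = (22, 11).
Substitute into L3: (-8)(22) + (-1)(11) = -187.
This equals -187, so (22, 11) lies on all three lines and they are concurrent.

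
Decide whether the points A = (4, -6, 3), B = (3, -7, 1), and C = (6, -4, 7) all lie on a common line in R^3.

AB = (-1, -1, -2), AC = (2, 2, 4).
Each component of AC is -2 times the corresponding component of AB, so AC = -2·AB and the points are collinear.

Yes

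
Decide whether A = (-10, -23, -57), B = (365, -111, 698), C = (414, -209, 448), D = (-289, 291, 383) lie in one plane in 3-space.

Yes

The four points are coplanar iff the 3×3 determinant with rows AB, AC, AD is zero.
Rows: (375, -88, 755), (424, -186, 505), (-279, 314, 440).
Expanding along the first row: (375)(-240410) − (-88)(327455) + (755)(81242) = 0.
Zero determinant ⇒ coplanar.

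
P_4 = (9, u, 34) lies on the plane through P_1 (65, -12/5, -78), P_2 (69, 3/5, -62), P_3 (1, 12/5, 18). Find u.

6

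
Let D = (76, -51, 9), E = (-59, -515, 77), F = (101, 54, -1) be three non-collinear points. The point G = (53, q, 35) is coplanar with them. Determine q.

-24

A normal to the plane is n = DE × DF = (-2500, 350, -2575).
G lies in the plane iff n · DG = 0.
This gives (350)q + (8400) = 0, so q = -24.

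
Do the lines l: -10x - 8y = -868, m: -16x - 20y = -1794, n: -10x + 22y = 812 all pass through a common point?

No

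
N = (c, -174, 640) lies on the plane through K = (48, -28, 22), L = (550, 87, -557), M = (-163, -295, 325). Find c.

Coplanarity requires KL · (KM × KN) = 0.
KL = (502, 115, -579), KM = (-211, -267, 303); the triple product is linear in c with coefficient -119748 and constant term -57718536.
Setting it to zero: c = -482.

-482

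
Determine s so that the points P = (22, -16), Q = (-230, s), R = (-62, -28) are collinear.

-52

Collinearity: (Q − P) must be parallel to (R − P) = (-84, -12).
Cross-multiplying the components: (s − (-16))·(-84) = (-252)·(-12).
Solving gives s = -52.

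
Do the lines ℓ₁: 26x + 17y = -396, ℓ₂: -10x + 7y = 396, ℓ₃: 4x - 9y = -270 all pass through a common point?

Lines aᵢx + bᵢy = cᵢ with pairwise distinct directions are concurrent exactly when det[aᵢ bᵢ cᵢ] = 0.
Here the determinant is 0.
It vanishes, so the lines are concurrent at (-27, 18).

Yes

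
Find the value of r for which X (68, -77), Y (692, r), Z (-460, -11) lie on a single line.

Collinearity: (Y − X) must be parallel to (Z − X) = (-528, 66).
Cross-multiplying the components: (r − (-77))·(-528) = (624)·(66).
Solving gives r = -155.

-155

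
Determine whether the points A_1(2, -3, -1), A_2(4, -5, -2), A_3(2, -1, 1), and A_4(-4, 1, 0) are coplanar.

With A_1 as base: A_1A_2 = (2, -2, -1), A_1A_3 = (0, 2, 2), A_1A_4 = (-6, 4, 1).
A_1A_3 × A_1A_4 = (-6, -12, 12).
A_1A_2 · (A_1A_3 × A_1A_4) = 0.
The scalar triple product vanishes, so the four points are coplanar.

Yes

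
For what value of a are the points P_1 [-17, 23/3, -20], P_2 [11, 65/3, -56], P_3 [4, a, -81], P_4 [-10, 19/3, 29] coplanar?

Normal to plane P_1P_2P_4: n = (638, -1624, -406/3); plane equation n·P = -20590.
Requiring n·P_3 = -20590: (-1624)a + (13514) = -20590.
So a = 21.

21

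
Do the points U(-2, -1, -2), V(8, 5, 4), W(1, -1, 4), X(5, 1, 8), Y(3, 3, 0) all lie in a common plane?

The plane through U, V, W has normal n = UV × UW = (36, -42, -18) and equation n·P = 6.
Checking the remaining points: n·X = -6, n·Y = -18.
Since n·X = -6 ≠ 6, X is off the plane and the points are not all coplanar.

No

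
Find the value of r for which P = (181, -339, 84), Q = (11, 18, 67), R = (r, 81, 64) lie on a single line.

-19

Direction PQ = (-170, 357, -17). From the y-coordinate of R, the parameter along the line is τ = (81 − (-339))/357 = 20/17.
Then r = 181 + 20/17·(-170) = -19.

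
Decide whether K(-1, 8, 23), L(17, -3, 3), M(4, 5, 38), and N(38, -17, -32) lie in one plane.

No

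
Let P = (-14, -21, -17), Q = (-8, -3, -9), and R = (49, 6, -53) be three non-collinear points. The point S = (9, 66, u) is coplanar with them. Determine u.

27

The plane through P, Q, R has equation −864x + 720y − 972z = 13500.
Substituting S: (-972)u + (39744) = 13500, so u = 27.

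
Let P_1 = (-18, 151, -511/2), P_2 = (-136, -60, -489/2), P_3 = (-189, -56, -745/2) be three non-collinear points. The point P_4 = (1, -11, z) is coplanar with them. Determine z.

13/2

The plane through P_1, P_2, P_3 has equation 26964x − 15687y − 11655z = 247527/2.
Substituting P_4: (-11655)z + (199521) = 247527/2, so z = 13/2.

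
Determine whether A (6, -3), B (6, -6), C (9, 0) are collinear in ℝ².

No

AB = (0, -3), AC = (3, 3).
det[AB; AC] = (0)(3) − (-3)(3) = 9.
The determinant is nonzero, so they are not collinear.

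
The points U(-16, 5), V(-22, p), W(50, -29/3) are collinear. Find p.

19/3

Collinearity: (V − U) must be parallel to (W − U) = (66, -44/3).
Cross-multiplying the components: (p − 5)·(66) = (-6)·(-44/3).
Solving gives p = 19/3.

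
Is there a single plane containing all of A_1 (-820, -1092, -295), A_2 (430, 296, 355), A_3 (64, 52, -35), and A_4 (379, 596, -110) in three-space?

Yes

A normal to the plane through A_1, A_2, A_3 is n = A_1A_2 × A_1A_3 = (-382720, 249600, 203008).
The plane has equation n·P = -18620160. For A_4: n·A_4 = -18620160.
Equal, so A_4 lies in the plane and all four are coplanar.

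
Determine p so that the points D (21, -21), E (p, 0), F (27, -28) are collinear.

3

Collinearity: (E − D) must be parallel to (F − D) = (6, -7).
Cross-multiplying the components: (p − 21)·(-7) = (21)·(6).
Solving gives p = 3.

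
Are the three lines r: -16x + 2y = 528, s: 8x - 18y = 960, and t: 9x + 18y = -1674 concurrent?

The three lines meet at one point iff the augmented coefficient matrix [aᵢ bᵢ cᵢ] has rank < 3, i.e. its determinant vanishes.
Here the determinant is 0.
It vanishes, so the lines are concurrent at (-42, -72).

Yes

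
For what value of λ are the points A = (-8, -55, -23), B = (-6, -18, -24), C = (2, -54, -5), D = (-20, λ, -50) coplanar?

-13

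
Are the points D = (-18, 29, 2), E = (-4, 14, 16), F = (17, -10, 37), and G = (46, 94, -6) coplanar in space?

A normal to the plane through D, E, F is n = DE × DF = (21, 0, -21).
The plane has equation n·P = -420. For G: n·G = 1092.
1092 ≠ -420, so G is off the plane.

No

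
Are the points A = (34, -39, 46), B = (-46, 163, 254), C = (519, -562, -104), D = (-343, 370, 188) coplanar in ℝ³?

The four points are coplanar iff the 3×3 determinant with rows AB, AC, AD is zero.
Rows: (-80, 202, 208), (485, -523, -150), (-377, 409, 142).
Expanding along the first row: (-80)(-12916) − (202)(12320) + (208)(1194) = -1207008.
Nonzero ⇒ not coplanar.

No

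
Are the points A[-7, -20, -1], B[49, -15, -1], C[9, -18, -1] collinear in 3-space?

No

AB = (56, 5, 0), AC = (16, 2, 0).
Comparing components 1 and 2: (56)(2) − (5)(16) = 32 ≠ 0, so AB and AC are not parallel and the points are not collinear.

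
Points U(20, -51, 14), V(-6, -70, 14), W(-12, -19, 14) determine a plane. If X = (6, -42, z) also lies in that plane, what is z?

14

The plane through U, V, W has equation −1440z = -20160.
Substituting X: (-1440)z + (0) = -20160, so z = 14.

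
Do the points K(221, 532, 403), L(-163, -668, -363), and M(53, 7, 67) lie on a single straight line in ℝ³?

No

KL = (-384, -1200, -766), KM = (-168, -525, -336).
Comparing components 2 and 3: (-1200)(-336) − (-766)(-525) = 1050 ≠ 0, so KL and KM are not parallel and the points are not collinear.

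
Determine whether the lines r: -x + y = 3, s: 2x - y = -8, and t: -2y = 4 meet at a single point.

Yes

Lines aᵢx + bᵢy = cᵢ with pairwise distinct directions are concurrent exactly when det[aᵢ bᵢ cᵢ] = 0.
Here the determinant is 0.
It vanishes, so the lines are concurrent at (-5, -2).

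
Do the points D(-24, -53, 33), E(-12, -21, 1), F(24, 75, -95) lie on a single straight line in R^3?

Yes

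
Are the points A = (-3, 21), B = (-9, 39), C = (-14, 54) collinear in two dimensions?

AB = (-6, 18), AC = (-11, 33).
det[AB; AC] = (-6)(33) − (18)(-11) = 0.
The determinant is zero, so the points are collinear.

Yes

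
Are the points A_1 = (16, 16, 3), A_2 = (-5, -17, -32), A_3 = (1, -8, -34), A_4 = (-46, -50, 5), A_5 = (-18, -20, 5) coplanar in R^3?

The plane through A_1, A_2, A_3 has normal n = A_1A_2 × A_1A_3 = (381, -252, 9) and equation n·P = 2091.
Checking the remaining points: n·A_4 = -4881, n·A_5 = -1773.
Since n·A_4 = -4881 ≠ 2091, A_4 is off the plane and the points are not all coplanar.

No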